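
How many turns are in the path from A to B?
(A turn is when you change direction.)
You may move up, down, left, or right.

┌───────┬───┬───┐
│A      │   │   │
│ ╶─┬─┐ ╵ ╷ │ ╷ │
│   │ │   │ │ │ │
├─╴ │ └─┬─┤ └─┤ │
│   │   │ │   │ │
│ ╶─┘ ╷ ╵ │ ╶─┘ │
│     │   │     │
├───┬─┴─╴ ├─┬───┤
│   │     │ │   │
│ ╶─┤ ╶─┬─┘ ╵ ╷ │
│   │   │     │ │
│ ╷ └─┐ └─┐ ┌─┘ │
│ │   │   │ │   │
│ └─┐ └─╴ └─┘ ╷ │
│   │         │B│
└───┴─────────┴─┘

Directions: down, right, down, left, down, right, right, up, right, down, right, down, left, left, down, right, down, right, down, right, right, up, right, down
Number of turns: 20

Solution:

┌───────┬───┬───┐
│A      │   │   │
│ ╶─┬─┐ ╵ ╷ │ ╷ │
│↳ ↓│ │   │ │ │ │
├─╴ │ └─┬─┤ └─┤ │
│↓ ↲│↱ ↓│ │   │ │
│ ╶─┘ ╷ ╵ │ ╶─┘ │
│↳ → ↑│↳ ↓│     │
├───┬─┴─╴ ├─┬───┤
│   │↓ ← ↲│ │   │
│ ╶─┤ ╶─┬─┘ ╵ ╷ │
│   │↳ ↓│     │ │
│ ╷ └─┐ └─┐ ┌─┘ │
│ │   │↳ ↓│ │↱ ↓│
│ └─┐ └─╴ └─┘ ╷ │
│   │    ↳ → ↑│B│
└───┴─────────┴─┘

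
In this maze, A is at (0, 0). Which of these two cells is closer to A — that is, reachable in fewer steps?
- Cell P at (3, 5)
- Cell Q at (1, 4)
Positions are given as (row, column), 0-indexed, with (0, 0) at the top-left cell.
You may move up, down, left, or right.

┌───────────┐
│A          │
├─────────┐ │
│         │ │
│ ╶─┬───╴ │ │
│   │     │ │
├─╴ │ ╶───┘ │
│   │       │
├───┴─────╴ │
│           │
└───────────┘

Shortest path A → P at (3, 5): 8 steps
Shortest path A → Q at (1, 4): 15 steps

P is closer (8 steps vs 15 steps).

Path to P:

┌───────────┐
│A → → → → ↓│
├─────────┐ │
│         │↓│
│ ╶─┬───╴ │ │
│   │     │↓│
├─╴ │ ╶───┘ │
│   │      P│
├───┴─────╴ │
│           │
└───────────┘

Path to Q:

┌───────────┐
│A → → → → ↓│
├─────────┐ │
│        Q│↓│
│ ╶─┬───╴ │ │
│   │↱ → ↑│↓│
├─╴ │ ╶───┘ │
│   │↑ ← ← ↲│
├───┴─────╴ │
│           │
└───────────┘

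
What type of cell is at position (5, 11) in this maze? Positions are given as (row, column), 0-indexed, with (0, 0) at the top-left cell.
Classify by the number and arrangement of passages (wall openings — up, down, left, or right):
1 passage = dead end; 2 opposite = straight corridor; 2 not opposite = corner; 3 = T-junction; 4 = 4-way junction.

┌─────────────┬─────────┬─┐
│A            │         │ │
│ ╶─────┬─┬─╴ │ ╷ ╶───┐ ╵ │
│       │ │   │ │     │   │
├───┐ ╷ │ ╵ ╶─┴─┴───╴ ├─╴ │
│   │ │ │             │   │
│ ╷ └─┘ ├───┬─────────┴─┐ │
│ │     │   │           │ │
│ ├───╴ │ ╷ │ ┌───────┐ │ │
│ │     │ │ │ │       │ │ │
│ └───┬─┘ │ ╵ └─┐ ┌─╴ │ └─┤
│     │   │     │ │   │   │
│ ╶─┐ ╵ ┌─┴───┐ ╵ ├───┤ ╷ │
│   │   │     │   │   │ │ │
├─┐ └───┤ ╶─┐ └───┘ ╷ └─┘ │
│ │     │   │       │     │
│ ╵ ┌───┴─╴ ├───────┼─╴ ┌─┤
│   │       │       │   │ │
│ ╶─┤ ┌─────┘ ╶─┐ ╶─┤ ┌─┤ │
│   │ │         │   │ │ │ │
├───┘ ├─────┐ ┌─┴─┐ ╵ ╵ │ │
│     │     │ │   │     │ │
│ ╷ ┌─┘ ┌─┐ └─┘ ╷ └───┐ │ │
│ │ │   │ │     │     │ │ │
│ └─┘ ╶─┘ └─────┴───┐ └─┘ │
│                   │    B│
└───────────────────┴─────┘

Checking cell at (5, 11):
Number of passages: 3
Cell type: T-junction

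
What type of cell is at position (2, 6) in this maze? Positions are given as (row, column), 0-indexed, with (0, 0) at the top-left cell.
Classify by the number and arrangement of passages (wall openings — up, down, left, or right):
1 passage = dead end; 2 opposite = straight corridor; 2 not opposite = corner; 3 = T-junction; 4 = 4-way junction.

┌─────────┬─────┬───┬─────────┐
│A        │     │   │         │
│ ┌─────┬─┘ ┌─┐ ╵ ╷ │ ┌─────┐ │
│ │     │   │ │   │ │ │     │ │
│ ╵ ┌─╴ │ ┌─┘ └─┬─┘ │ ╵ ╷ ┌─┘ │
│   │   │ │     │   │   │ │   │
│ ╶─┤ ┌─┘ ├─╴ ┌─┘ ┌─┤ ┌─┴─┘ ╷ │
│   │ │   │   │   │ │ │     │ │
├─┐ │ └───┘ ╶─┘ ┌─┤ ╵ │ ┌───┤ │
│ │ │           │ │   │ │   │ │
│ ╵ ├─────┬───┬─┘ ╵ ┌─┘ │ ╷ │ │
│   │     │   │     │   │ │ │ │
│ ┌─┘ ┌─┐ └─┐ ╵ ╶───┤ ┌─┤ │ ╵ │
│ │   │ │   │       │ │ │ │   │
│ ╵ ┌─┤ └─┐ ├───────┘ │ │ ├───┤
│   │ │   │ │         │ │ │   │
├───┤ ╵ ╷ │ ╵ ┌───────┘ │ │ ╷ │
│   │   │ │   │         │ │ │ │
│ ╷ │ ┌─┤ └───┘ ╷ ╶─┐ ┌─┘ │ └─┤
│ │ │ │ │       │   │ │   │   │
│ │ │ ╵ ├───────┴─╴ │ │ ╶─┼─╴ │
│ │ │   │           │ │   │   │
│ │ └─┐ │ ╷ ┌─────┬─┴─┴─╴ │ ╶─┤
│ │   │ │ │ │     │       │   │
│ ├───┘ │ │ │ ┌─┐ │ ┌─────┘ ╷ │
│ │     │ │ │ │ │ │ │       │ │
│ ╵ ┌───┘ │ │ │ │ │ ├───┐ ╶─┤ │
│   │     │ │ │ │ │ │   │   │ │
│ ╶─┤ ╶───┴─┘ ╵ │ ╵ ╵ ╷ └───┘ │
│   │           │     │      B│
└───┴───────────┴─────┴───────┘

Checking cell at (2, 6):
Number of passages: 4
Cell type: 4-way junction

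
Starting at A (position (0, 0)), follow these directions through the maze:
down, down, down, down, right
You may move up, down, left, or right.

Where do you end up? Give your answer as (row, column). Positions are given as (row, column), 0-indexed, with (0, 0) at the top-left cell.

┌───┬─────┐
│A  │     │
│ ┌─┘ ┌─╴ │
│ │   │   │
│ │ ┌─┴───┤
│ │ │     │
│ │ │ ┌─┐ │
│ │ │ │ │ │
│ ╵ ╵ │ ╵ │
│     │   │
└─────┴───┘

Following directions step by step:
Start: (0, 0)
  down: (0, 0) → (1, 0)
  down: (1, 0) → (2, 0)
  down: (2, 0) → (3, 0)
  down: (3, 0) → (4, 0)
  right: (4, 0) → (4, 1)
Final position: (4, 1)

Path taken:

┌───┬─────┐
│A  │     │
│ ┌─┘ ┌─╴ │
│↓│   │   │
│ │ ┌─┴───┤
│↓│ │     │
│ │ │ ┌─┐ │
│↓│ │ │ │ │
│ ╵ ╵ │ ╵ │
│↳ B  │   │
└─────┴───┘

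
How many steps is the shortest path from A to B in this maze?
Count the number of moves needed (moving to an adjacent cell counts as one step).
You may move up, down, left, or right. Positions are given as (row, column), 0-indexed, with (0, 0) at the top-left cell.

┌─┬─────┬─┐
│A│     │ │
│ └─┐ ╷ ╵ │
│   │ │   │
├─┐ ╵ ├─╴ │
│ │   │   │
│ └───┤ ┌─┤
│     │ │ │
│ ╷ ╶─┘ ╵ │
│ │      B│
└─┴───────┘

Using BFS to find shortest path:
Start: (0, 0), End: (4, 4)
Path found:
(0,0) → (1,0) → (1,1) → (2,1) → (2,2) → (1,2) → (0,2) → (0,3) → (1,3) → (1,4) → (2,4) → (2,3) → (3,3) → (4,3) → (4,4)
Number of steps: 14

Solution:

┌─┬─────┬─┐
│A│  ↱ ↓│ │
│ └─┐ ╷ ╵ │
│↳ ↓│↑│↳ ↓│
├─┐ ╵ ├─╴ │
│ │↳ ↑│↓ ↲│
│ └───┤ ┌─┤
│     │↓│ │
│ ╷ ╶─┘ ╵ │
│ │    ↳ B│
└─┴───────┘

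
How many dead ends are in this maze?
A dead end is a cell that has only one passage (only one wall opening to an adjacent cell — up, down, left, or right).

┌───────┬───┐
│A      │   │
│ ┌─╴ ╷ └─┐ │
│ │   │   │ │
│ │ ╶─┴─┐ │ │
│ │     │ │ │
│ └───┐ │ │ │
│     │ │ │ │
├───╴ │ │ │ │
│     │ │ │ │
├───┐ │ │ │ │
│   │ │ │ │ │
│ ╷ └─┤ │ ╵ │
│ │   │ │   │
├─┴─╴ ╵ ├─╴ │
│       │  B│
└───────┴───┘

Checking each cell for number of passages:

Dead ends found at positions:
  (0, 4)
  (4, 0)
  (5, 2)
  (6, 0)
  (7, 0)
  (7, 4)
Total dead ends: 6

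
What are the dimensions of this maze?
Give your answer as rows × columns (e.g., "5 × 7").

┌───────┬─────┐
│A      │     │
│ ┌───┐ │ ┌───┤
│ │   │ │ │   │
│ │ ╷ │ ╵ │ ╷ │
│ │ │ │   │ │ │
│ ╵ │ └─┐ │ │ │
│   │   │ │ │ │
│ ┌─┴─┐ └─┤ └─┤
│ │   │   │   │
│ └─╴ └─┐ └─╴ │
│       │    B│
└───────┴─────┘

Counting the maze dimensions:
Rows (vertical): 6
Columns (horizontal): 7
Dimensions: 6 × 7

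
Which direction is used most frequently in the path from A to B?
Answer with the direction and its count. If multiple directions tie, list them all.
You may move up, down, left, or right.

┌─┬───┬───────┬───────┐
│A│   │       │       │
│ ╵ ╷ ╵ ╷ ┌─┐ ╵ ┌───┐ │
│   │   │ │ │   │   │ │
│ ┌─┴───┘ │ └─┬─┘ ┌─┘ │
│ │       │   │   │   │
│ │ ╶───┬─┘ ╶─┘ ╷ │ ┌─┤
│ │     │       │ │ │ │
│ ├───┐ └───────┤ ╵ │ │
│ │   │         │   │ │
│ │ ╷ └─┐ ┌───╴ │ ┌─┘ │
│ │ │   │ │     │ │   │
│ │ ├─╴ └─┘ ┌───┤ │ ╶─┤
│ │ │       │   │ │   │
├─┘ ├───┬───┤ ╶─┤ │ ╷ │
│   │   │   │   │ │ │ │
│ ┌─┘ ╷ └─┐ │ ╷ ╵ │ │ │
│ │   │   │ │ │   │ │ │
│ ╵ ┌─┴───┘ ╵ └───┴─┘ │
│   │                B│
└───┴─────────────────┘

Directions: down, right, up, right, down, right, up, right, right, right, down, right, up, right, right, right, down, down, left, down, down, left, down, down, down, down, left, up, left, down, down, right, right, right, right
Counts: {'down': 13, 'right': 14, 'up': 4, 'left': 4}
Most common: right (14 times)

Solution:

┌─┬───┬───────┬───────┐
│A│↱ ↓│↱ → → ↓│↱ → → ↓│
│ ╵ ╷ ╵ ╷ ┌─┐ ╵ ┌───┐ │
│↳ ↑│↳ ↑│ │ │↳ ↑│   │↓│
│ ┌─┴───┘ │ └─┬─┘ ┌─┘ │
│ │       │   │   │↓ ↲│
│ │ ╶───┬─┘ ╶─┘ ╷ │ ┌─┤
│ │     │       │ │↓│ │
│ ├───┐ └───────┤ ╵ │ │
│ │   │         │↓ ↲│ │
│ │ ╷ └─┐ ┌───╴ │ ┌─┘ │
│ │ │   │ │     │↓│   │
│ │ ├─╴ └─┘ ┌───┤ │ ╶─┤
│ │ │       │   │↓│   │
├─┘ ├───┬───┤ ╶─┤ │ ╷ │
│   │   │   │↓ ↰│↓│ │ │
│ ┌─┘ ╷ └─┐ │ ╷ ╵ │ │ │
│ │   │   │ │↓│↑ ↲│ │ │
│ ╵ ┌─┴───┘ ╵ └───┴─┘ │
│   │        ↳ → → → B│
└───┴─────────────────┘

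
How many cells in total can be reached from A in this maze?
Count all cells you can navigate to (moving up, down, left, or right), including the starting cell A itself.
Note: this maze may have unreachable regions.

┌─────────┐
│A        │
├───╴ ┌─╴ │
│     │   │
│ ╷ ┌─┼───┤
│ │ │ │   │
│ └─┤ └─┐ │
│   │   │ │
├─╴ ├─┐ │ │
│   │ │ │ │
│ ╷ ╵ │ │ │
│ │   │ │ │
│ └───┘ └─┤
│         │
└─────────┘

Using BFS/flood-fill to find all reachable cells from A:
Maze size: 7 × 5 = 35 total cells
5 cell(s) are walled off and cannot be reached from A.
Reachable cells: 30

Reachable region (· marks reachable cells):

┌─────────┐
│A · · · ·│
├───╴ ┌─╴ │
│· · ·│· ·│
│ ╷ ┌─┼───┤
│·│·│·│   │
│ └─┤ └─┐ │
│· ·│· ·│ │
├─╴ ├─┐ │ │
│· ·│·│·│ │
│ ╷ ╵ │ │ │
│·│· ·│·│ │
│ └───┘ └─┤
│· · · · ·│
└─────────┘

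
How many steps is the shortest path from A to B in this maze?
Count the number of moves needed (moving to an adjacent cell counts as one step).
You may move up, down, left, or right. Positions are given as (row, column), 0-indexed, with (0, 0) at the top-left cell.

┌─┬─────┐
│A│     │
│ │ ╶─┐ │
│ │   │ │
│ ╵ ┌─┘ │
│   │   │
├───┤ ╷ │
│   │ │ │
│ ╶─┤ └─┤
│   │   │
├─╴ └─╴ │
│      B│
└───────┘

Using BFS to find shortest path:
Start: (0, 0), End: (5, 3)
Path found:
(0,0) → (1,0) → (2,0) → (2,1) → (1,1) → (0,1) → (0,2) → (0,3) → (1,3) → (2,3) → (2,2) → (3,2) → (4,2) → (4,3) → (5,3)
Number of steps: 14

Solution:

┌─┬─────┐
│A│↱ → ↓│
│ │ ╶─┐ │
│↓│↑  │↓│
│ ╵ ┌─┘ │
│↳ ↑│↓ ↲│
├───┤ ╷ │
│   │↓│ │
│ ╶─┤ └─┤
│   │↳ ↓│
├─╴ └─╴ │
│      B│
└───────┘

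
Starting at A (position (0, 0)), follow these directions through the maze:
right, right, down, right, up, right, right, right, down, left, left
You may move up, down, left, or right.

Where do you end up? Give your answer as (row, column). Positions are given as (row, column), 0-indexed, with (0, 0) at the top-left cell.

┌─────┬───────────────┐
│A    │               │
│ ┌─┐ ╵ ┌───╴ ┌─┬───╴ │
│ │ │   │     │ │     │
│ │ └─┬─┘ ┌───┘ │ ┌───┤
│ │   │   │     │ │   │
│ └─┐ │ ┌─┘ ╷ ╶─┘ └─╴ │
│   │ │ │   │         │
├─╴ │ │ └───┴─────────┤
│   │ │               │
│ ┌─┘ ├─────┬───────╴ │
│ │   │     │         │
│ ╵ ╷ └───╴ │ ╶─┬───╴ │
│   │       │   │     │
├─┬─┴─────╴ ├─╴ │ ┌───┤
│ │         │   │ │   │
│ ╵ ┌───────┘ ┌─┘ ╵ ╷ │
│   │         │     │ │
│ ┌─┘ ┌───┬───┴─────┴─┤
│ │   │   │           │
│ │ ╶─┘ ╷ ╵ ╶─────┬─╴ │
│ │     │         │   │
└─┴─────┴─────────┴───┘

Following directions step by step:
Start: (0, 0)
  right: (0, 0) → (0, 1)
  right: (0, 1) → (0, 2)
  down: (0, 2) → (1, 2)
  right: (1, 2) → (1, 3)
  up: (1, 3) → (0, 3)
  right: (0, 3) → (0, 4)
  right: (0, 4) → (0, 5)
  right: (0, 5) → (0, 6)
  down: (0, 6) → (1, 6)
  left: (1, 6) → (1, 5)
  left: (1, 5) → (1, 4)
Final position: (1, 4)

Path taken:

┌─────┬───────────────┐
│A → ↓│↱ → → ↓        │
│ ┌─┐ ╵ ┌───╴ ┌─┬───╴ │
│ │ │↳ ↑│B ← ↲│ │     │
│ │ └─┬─┘ ┌───┘ │ ┌───┤
│ │   │   │     │ │   │
│ └─┐ │ ┌─┘ ╷ ╶─┘ └─╴ │
│   │ │ │   │         │
├─╴ │ │ └───┴─────────┤
│   │ │               │
│ ┌─┘ ├─────┬───────╴ │
│ │   │     │         │
│ ╵ ╷ └───╴ │ ╶─┬───╴ │
│   │       │   │     │
├─┬─┴─────╴ ├─╴ │ ┌───┤
│ │         │   │ │   │
│ ╵ ┌───────┘ ┌─┘ ╵ ╷ │
│   │         │     │ │
│ ┌─┘ ┌───┬───┴─────┴─┤
│ │   │   │           │
│ │ ╶─┘ ╷ ╵ ╶─────┬─╴ │
│ │     │         │   │
└─┴─────┴─────────┴───┘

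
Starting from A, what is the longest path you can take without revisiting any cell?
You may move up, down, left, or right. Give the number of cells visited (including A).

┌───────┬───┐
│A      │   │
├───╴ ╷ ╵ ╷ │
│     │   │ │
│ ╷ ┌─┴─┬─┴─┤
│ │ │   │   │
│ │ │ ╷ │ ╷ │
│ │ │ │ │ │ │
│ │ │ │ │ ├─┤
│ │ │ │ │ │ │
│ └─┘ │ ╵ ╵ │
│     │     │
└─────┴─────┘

Finding longest simple path using DFS:
Start: (0, 0)
Longest path visits 25 cells
Path: A → right → right → down → left → left → down → down → down → down → right → right → up → up → up → right → down → down → down → right → up → up → up → right → down

Solution:

┌───────┬───┐
│A → ↓  │   │
├───╴ ╷ ╵ ╷ │
│↓ ← ↲│   │ │
│ ╷ ┌─┴─┬─┴─┤
│↓│ │↱ ↓│↱ ↓│
│ │ │ ╷ │ ╷ │
│↓│ │↑│↓│↑│B│
│ │ │ │ │ ├─┤
│↓│ │↑│↓│↑│ │
│ └─┘ │ ╵ ╵ │
│↳ → ↑│↳ ↑  │
└─────┴─────┘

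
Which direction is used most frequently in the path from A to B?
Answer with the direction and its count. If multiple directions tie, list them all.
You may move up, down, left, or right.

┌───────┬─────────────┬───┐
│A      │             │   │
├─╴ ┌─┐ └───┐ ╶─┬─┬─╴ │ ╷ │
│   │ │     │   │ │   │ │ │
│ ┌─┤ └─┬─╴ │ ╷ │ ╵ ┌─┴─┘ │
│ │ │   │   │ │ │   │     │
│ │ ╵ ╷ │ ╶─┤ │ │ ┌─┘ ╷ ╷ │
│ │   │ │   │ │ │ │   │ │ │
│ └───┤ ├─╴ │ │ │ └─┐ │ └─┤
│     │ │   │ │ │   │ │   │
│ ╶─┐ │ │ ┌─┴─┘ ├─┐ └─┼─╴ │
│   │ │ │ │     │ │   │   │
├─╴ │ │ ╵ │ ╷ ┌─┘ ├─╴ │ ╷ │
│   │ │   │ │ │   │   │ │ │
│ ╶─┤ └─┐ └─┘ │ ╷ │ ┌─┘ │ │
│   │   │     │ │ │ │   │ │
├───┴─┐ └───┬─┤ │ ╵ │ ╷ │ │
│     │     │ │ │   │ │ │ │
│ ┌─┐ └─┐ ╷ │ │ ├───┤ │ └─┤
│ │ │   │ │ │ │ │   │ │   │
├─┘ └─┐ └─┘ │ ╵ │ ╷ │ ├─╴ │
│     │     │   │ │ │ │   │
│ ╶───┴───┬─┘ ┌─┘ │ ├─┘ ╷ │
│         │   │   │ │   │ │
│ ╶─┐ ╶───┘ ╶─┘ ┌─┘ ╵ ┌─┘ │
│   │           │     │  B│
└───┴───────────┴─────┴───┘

Directions: right, right, right, down, right, right, down, left, down, right, down, left, down, down, down, right, right, up, up, right, up, up, up, up, left, up, right, right, right, right, down, left, down, left, down, down, right, down, right, down, left, down, down, left, up, up, left, down, down, down, down, left, down, left, down, right, right, up, right, up, up, right, down, down, down, right, up, right, up, right, down, down
Counts: {'right': 22, 'down': 26, 'left': 10, 'up': 14}
Most common: down (26 times)

Solution:

┌───────┬─────────────┬───┐
│A → → ↓│    ↱ → → → ↓│   │
├─╴ ┌─┐ └───┐ ╶─┬─┬─╴ │ ╷ │
│   │ │↳ → ↓│↑ ↰│ │↓ ↲│ │ │
│ ┌─┤ └─┬─╴ │ ╷ │ ╵ ┌─┴─┘ │
│ │ │   │↓ ↲│ │↑│↓ ↲│     │
│ │ ╵ ╷ │ ╶─┤ │ │ ┌─┘ ╷ ╷ │
│ │   │ │↳ ↓│ │↑│↓│   │ │ │
│ └───┤ ├─╴ │ │ │ └─┐ │ └─┤
│     │ │↓ ↲│ │↑│↳ ↓│ │   │
│ ╶─┐ │ │ ┌─┴─┘ ├─┐ └─┼─╴ │
│   │ │ │↓│  ↱ ↑│ │↳ ↓│   │
├─╴ │ │ ╵ │ ╷ ┌─┘ ├─╴ │ ╷ │
│   │ │  ↓│ │↑│↓ ↰│↓ ↲│ │ │
│ ╶─┤ └─┐ └─┘ │ ╷ │ ┌─┘ │ │
│   │   │↳ → ↑│↓│↑│↓│   │ │
├───┴─┐ └───┬─┤ │ ╵ │ ╷ │ │
│     │     │ │↓│↑ ↲│ │ │ │
│ ┌─┐ └─┐ ╷ │ │ ├───┤ │ └─┤
│ │ │   │ │ │ │↓│↱ ↓│ │   │
├─┘ └─┐ └─┘ │ ╵ │ ╷ │ ├─╴ │
│     │     │↓ ↲│↑│↓│ │↱ ↓│
│ ╶───┴───┬─┘ ┌─┘ │ ├─┘ ╷ │
│         │↓ ↲│↱ ↑│↓│↱ ↑│↓│
│ ╶─┐ ╶───┘ ╶─┘ ┌─┘ ╵ ┌─┘ │
│   │      ↳ → ↑│  ↳ ↑│  B│
└───┴───────────┴─────┴───┘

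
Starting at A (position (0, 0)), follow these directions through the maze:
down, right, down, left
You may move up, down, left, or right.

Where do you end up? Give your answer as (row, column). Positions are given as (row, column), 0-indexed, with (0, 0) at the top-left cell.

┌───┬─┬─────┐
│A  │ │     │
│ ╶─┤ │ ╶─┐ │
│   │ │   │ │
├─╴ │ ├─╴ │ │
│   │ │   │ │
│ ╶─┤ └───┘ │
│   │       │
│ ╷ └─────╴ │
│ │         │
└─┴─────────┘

Following directions step by step:
Start: (0, 0)
  down: (0, 0) → (1, 0)
  right: (1, 0) → (1, 1)
  down: (1, 1) → (2, 1)
  left: (2, 1) → (2, 0)
Final position: (2, 0)

Path taken:

┌───┬─┬─────┐
│A  │ │     │
│ ╶─┤ │ ╶─┐ │
│↳ ↓│ │   │ │
├─╴ │ ├─╴ │ │
│B ↲│ │   │ │
│ ╶─┤ └───┘ │
│   │       │
│ ╷ └─────╴ │
│ │         │
└─┴─────────┘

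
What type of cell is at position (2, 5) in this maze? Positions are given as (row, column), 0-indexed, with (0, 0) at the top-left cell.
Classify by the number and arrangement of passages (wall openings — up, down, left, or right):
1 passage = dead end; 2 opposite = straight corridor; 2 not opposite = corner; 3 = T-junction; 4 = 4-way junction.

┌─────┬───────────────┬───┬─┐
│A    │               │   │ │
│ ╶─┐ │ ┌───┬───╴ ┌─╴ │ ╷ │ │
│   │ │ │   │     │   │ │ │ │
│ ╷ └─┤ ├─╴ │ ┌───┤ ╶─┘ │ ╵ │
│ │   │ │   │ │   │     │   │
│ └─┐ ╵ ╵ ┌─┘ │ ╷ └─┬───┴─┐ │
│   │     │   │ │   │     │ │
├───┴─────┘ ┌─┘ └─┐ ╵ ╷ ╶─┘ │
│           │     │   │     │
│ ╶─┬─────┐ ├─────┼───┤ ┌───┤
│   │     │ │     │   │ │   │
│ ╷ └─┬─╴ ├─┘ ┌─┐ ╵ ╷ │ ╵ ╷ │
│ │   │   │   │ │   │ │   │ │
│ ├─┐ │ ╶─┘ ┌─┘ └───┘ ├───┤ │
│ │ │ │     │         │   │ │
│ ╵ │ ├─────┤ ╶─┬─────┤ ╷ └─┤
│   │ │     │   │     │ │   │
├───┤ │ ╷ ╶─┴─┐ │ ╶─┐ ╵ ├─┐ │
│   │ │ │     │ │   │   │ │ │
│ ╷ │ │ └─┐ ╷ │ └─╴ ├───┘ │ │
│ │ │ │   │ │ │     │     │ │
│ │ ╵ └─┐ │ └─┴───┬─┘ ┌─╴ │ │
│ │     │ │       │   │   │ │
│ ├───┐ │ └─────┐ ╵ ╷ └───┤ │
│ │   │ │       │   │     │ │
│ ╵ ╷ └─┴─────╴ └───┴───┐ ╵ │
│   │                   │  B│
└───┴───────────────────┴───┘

Checking cell at (2, 5):
Number of passages: 2
Cell type: corner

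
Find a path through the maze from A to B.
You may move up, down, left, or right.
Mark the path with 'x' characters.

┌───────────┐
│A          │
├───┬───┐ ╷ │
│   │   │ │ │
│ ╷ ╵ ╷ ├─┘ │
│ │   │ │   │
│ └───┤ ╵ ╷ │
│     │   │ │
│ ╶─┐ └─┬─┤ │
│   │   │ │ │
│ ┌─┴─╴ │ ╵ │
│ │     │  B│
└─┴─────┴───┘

Finding the shortest path through the maze:
Path length: 10 steps
Directions: right → right → right → right → right → down → down → down → down → down

Solution:

┌───────────┐
│A x x x x x│
├───┬───┐ ╷ │
│   │   │ │x│
│ ╷ ╵ ╷ ├─┘ │
│ │   │ │  x│
│ └───┤ ╵ ╷ │
│     │   │x│
│ ╶─┐ └─┬─┤ │
│   │   │ │x│
│ ┌─┴─╴ │ ╵ │
│ │     │  B│
└─┴─────┴───┘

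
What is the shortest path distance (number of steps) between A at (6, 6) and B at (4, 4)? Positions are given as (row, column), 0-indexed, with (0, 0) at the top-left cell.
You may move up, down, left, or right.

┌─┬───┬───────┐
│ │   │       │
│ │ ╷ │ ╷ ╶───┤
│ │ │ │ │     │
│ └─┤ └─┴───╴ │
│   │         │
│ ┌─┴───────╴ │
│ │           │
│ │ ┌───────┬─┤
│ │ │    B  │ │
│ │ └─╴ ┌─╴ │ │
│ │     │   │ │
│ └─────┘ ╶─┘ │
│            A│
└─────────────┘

Finding path from (6, 6) to (4, 4):
Path: (6,6) → (6,5) → (6,4) → (5,4) → (5,5) → (4,5) → (4,4)
Distance: 6 steps

Solution:

┌─┬───┬───────┐
│ │   │       │
│ │ ╷ │ ╷ ╶───┤
│ │ │ │ │     │
│ └─┤ └─┴───╴ │
│   │         │
│ ┌─┴───────╴ │
│ │           │
│ │ ┌───────┬─┤
│ │ │    B ↰│ │
│ │ └─╴ ┌─╴ │ │
│ │     │↱ ↑│ │
│ └─────┘ ╶─┘ │
│        ↑ ← A│
└─────────────┘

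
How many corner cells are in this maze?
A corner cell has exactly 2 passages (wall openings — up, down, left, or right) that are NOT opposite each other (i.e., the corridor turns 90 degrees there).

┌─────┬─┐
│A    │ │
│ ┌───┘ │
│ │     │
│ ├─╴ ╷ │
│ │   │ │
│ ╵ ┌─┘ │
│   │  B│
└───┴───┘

Counting corner cells (2 non-opposite passages):
Total corners: 6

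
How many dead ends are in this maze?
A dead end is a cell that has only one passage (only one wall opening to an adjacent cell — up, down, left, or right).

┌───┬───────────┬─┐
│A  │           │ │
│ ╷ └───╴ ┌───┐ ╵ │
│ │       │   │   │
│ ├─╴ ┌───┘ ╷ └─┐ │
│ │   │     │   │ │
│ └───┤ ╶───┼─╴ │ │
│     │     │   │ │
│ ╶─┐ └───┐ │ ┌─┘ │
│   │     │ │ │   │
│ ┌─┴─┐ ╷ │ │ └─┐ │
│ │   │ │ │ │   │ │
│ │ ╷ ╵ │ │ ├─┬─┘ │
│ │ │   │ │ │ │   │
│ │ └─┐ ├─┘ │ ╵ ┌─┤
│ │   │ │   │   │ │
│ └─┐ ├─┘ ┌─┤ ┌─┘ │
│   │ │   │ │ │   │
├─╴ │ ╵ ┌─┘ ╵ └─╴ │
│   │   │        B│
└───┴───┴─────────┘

Checking each cell for number of passages:

Dead ends found at positions:
  (0, 2)
  (0, 8)
  (2, 1)
  (4, 1)
  (4, 7)
  (5, 7)
  (6, 4)
  (6, 6)
  (7, 3)
  (7, 8)
  (8, 5)
  (8, 7)
  (9, 0)
  (9, 4)
Total dead ends: 14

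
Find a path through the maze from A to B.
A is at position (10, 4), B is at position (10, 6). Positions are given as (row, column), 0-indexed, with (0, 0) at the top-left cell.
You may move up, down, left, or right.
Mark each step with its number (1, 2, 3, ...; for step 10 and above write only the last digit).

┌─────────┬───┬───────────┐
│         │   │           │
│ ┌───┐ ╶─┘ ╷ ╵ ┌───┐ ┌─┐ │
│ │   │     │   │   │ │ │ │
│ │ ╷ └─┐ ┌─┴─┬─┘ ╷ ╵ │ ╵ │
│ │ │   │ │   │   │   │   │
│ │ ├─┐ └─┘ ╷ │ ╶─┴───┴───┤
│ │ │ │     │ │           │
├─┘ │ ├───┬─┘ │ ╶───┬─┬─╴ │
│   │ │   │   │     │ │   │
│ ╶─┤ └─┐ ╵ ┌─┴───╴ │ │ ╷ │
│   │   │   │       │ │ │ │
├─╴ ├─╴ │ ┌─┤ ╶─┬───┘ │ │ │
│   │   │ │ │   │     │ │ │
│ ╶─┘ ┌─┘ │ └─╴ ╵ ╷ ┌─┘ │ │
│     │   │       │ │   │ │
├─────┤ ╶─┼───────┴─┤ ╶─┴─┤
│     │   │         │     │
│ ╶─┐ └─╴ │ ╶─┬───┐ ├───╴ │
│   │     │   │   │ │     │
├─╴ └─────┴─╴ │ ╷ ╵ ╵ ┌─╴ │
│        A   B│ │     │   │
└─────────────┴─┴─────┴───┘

Finding the shortest path from (10, 4) to (10, 6):
Path length: 2 steps
Directions: right → right

Solution:

┌─────────┬───┬───────────┐
│         │   │           │
│ ┌───┐ ╶─┘ ╷ ╵ ┌───┐ ┌─┐ │
│ │   │     │   │   │ │ │ │
│ │ ╷ └─┐ ┌─┴─┬─┘ ╷ ╵ │ ╵ │
│ │ │   │ │   │   │   │   │
│ │ ├─┐ └─┘ ╷ │ ╶─┴───┴───┤
│ │ │ │     │ │           │
├─┘ │ ├───┬─┘ │ ╶───┬─┬─╴ │
│   │ │   │   │     │ │   │
│ ╶─┤ └─┐ ╵ ┌─┴───╴ │ │ ╷ │
│   │   │   │       │ │ │ │
├─╴ ├─╴ │ ┌─┤ ╶─┬───┘ │ │ │
│   │   │ │ │   │     │ │ │
│ ╶─┘ ┌─┘ │ └─╴ ╵ ╷ ┌─┘ │ │
│     │   │       │ │   │ │
├─────┤ ╶─┼───────┴─┤ ╶─┴─┤
│     │   │         │     │
│ ╶─┐ └─╴ │ ╶─┬───┐ ├───╴ │
│   │     │   │   │ │     │
├─╴ └─────┴─╴ │ ╷ ╵ ╵ ┌─╴ │
│        A 1 B│ │     │   │
└─────────────┴─┴─────┴───┘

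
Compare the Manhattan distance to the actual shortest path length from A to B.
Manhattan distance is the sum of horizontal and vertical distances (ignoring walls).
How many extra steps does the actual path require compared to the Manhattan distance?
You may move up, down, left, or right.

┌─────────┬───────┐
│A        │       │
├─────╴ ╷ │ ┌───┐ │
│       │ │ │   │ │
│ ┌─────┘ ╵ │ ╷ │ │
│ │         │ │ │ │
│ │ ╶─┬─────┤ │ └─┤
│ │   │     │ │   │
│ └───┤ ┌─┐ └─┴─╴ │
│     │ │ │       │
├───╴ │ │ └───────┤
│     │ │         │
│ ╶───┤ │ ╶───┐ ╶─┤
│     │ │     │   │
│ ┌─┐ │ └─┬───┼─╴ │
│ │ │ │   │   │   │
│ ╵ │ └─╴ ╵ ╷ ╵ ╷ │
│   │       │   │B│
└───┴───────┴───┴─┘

Manhattan distance: |8 - 0| + |8 - 0| = 16
Actual path length: 30
Extra steps: 30 - 16 = 14

Solution:

┌─────────┬───────┐
│A → → ↓  │       │
├─────╴ ╷ │ ┌───┐ │
│↓ ← ← ↲│ │ │   │ │
│ ┌─────┘ ╵ │ ╷ │ │
│↓│         │ │ │ │
│ │ ╶─┬─────┤ │ └─┤
│↓│   │     │ │   │
│ └───┤ ┌─┐ └─┴─╴ │
│↳ → ↓│ │ │       │
├───╴ │ │ └───────┤
│↓ ← ↲│ │         │
│ ╶───┤ │ ╶───┐ ╶─┤
│↳ → ↓│ │     │   │
│ ┌─┐ │ └─┬───┼─╴ │
│ │ │↓│   │↱ ↓│↱ ↓│
│ ╵ │ └─╴ ╵ ╷ ╵ ╷ │
│   │↳ → → ↑│↳ ↑│B│
└───┴───────┴───┴─┘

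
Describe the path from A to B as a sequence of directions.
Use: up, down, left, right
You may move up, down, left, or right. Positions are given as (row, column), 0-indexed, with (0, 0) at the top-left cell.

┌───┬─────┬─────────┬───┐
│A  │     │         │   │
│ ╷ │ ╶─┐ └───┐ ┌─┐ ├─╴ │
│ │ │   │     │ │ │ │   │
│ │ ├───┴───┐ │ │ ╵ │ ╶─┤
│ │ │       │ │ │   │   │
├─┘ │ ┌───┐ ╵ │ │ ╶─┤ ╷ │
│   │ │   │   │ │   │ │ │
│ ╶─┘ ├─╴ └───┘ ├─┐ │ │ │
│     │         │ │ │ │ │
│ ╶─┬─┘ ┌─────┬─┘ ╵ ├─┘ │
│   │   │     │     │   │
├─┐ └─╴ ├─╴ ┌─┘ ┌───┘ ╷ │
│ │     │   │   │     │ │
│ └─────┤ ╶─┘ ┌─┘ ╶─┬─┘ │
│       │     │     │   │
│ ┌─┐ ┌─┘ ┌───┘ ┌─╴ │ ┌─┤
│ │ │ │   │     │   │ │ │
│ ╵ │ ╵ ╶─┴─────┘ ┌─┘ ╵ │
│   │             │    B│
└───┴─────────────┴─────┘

Finding the path and converting it to directions:
Path through cells: (0,0) → (0,1) → (1,1) → (2,1) → (3,1) → (3,0) → (4,0) → (5,0) → (5,1) → (6,1) → (6,2) → (6,3) → (5,3) → (4,3) → (4,4) → (4,5) → (4,6) → (4,7) → (3,7) → (2,7) → (1,7) → (0,7) → (0,8) → (0,9) → (1,9) → (2,9) → (2,8) → (3,8) → (3,9) → (4,9) → (5,9) → (5,8) → (5,7) → (6,7) → (6,6) → (7,6) → (7,5) → (7,4) → (8,4) → (8,3) → (9,3) → (9,4) → (9,5) → (9,6) → (9,7) → (9,8) → (8,8) → (8,9) → (7,9) → (7,8) → (6,8) → (6,9) → (6,10) → (5,10) → (5,11) → (6,11) → (7,11) → (7,10) → (8,10) → (9,10) → (9,11)
Directions: right, down, down, down, left, down, down, right, down, right, right, up, up, right, right, right, right, up, up, up, up, right, right, down, down, left, down, right, down, down, left, left, down, left, down, left, left, down, left, down, right, right, right, right, right, up, right, up, left, up, right, right, up, right, down, down, left, down, down, right

Solution:

┌───┬─────┬─────────┬───┐
│A ↓│     │    ↱ → ↓│   │
│ ╷ │ ╶─┐ └───┐ ┌─┐ ├─╴ │
│ │↓│   │     │↑│ │↓│   │
│ │ ├───┴───┐ │ │ ╵ │ ╶─┤
│ │↓│       │ │↑│↓ ↲│   │
├─┘ │ ┌───┐ ╵ │ │ ╶─┤ ╷ │
│↓ ↲│ │   │   │↑│↳ ↓│ │ │
│ ╶─┘ ├─╴ └───┘ ├─┐ │ │ │
│↓    │↱ → → → ↑│ │↓│ │ │
│ ╶─┬─┘ ┌─────┬─┘ ╵ ├─┘ │
│↳ ↓│  ↑│     │↓ ← ↲│↱ ↓│
├─┐ └─╴ ├─╴ ┌─┘ ┌───┘ ╷ │
│ │↳ → ↑│   │↓ ↲│↱ → ↑│↓│
│ └─────┤ ╶─┘ ┌─┘ ╶─┬─┘ │
│       │↓ ← ↲│  ↑ ↰│↓ ↲│
│ ┌─┐ ┌─┘ ┌───┘ ┌─╴ │ ┌─┤
│ │ │ │↓ ↲│     │↱ ↑│↓│ │
│ ╵ │ ╵ ╶─┴─────┘ ┌─┘ ╵ │
│   │  ↳ → → → → ↑│  ↳ B│
└───┴─────────────┴─────┘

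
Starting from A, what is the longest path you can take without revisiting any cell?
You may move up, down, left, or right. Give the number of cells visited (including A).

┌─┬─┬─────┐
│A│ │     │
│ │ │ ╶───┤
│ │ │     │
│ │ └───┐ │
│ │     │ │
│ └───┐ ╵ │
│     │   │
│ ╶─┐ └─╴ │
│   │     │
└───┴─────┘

Finding longest simple path using DFS:
Start: (0, 0)
Longest path visits 17 cells
Path: A → down → down → down → right → right → down → right → right → up → up → up → left → left → up → right → right

Solution:

┌─┬─┬─────┐
│A│ │↱ → B│
│ │ │ ╶───┤
│↓│ │↑ ← ↰│
│ │ └───┐ │
│↓│     │↑│
│ └───┐ ╵ │
│↳ → ↓│  ↑│
│ ╶─┐ └─╴ │
│   │↳ → ↑│
└───┴─────┘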